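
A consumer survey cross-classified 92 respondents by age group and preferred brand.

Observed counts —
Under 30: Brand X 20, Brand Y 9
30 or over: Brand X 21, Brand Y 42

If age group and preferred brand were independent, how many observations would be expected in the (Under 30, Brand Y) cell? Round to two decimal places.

16.08

Row total (Under 30) = 29; column total (Brand Y) = 51; grand total N = 92.
Expected count = (row total × column total) / N = 29 × 51 / 92 = 16.08.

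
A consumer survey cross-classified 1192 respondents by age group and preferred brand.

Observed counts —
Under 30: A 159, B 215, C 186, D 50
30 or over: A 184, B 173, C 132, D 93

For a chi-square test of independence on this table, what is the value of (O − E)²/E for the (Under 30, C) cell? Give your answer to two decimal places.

3.33

Row total (Under 30) = 610; column total (C) = 318; N = 1192.
Expected count E = 610 × 318 / 1192 = 162.735.
Contribution = (O − E)²/E = (186 − 162.735)² / 162.735 = 3.33.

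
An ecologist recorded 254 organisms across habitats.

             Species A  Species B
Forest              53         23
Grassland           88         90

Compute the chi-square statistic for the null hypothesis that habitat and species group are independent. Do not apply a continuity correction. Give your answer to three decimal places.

Row totals: 76, 178. Column totals: 141, 113. Grand total N = 254.
Expected counts (row total × column total / N):
  Forest, Species A: 76×141/254 = 42.1890
  Forest, Species B: 76×113/254 = 33.8110
  Grassland, Species A: 178×141/254 = 98.8110
  Grassland, Species B: 178×113/254 = 79.1890
Contributions (O − E)²/E:
  (53 − 42.1890)²/42.1890 = 2.7703
  (23 − 33.8110)²/33.8110 = 3.4568
  (88 − 98.8110)²/98.8110 = 1.1828
  (90 − 79.1890)²/79.1890 = 1.4759
χ² = 2.7703 + 3.4568 + 1.1828 + 1.4759 = 8.886

8.886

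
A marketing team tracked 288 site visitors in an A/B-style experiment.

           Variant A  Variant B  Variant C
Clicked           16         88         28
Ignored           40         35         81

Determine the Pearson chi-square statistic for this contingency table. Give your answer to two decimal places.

Row totals: 132, 156. Column totals: 56, 123, 109. Grand total N = 288.
Expected counts (row total × column total / N):
  Clicked, Variant A: 132×56/288 = 25.667
  Clicked, Variant B: 132×123/288 = 56.375
  Clicked, Variant C: 132×109/288 = 49.958
  Ignored, Variant A: 156×56/288 = 30.333
  Ignored, Variant B: 156×123/288 = 66.625
  Ignored, Variant C: 156×109/288 = 59.042
Contributions (O − E)²/E:
  (16 − 25.667)²/25.667 = 3.6409
  (88 − 56.375)²/56.375 = 17.7409
  (28 − 49.958)²/49.958 = 9.6512
  (40 − 30.333)²/30.333 = 3.0808
  (35 − 66.625)²/66.625 = 15.0115
  (81 − 59.042)²/59.042 = 8.1663
χ² = 3.6409 + 17.7409 + 9.6512 + 3.0808 + 15.0115 + 8.1663 = 57.29

57.29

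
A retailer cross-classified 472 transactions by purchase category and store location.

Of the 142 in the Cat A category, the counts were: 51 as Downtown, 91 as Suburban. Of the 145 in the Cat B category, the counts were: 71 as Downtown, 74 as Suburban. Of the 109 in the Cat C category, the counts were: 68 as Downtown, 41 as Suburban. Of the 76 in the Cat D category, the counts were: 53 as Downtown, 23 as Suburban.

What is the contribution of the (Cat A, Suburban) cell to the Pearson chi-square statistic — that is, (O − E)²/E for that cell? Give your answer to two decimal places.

7.09

Row total (Cat A) = 142; column total (Suburban) = 229; N = 472.
Expected count E = 142 × 229 / 472 = 68.894.
Contribution = (O − E)²/E = (91 − 68.894)² / 68.894 = 7.09.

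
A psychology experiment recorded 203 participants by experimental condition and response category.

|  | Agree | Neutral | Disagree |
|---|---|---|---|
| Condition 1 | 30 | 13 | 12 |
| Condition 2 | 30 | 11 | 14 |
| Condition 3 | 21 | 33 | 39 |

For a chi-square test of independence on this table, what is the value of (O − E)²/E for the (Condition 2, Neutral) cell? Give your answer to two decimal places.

1.28

Row total (Condition 2) = 55; column total (Neutral) = 57; N = 203.
Expected count E = 55 × 57 / 203 = 15.443.
Contribution = (O − E)²/E = (11 − 15.443)² / 15.443 = 1.28.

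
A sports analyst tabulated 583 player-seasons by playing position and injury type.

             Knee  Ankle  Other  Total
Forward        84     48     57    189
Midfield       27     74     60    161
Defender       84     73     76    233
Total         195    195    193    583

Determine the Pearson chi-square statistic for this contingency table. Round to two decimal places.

33.56

Grand total N = 583.
Expected counts (row total × column total / N):
  Forward, Knee: 189×195/583 = 63.216
  Forward, Ankle: 189×195/583 = 63.216
  Forward, Other: 189×193/583 = 62.568
  Midfield, Knee: 161×195/583 = 53.851
  Midfield, Ankle: 161×195/583 = 53.851
  Midfield, Other: 161×193/583 = 53.298
  Defender, Knee: 233×195/583 = 77.933
  Defender, Ankle: 233×195/583 = 77.933
  Defender, Other: 233×193/583 = 77.134
Contributions (O − E)²/E:
  (84 − 63.216)²/63.216 = 6.8333
  (48 − 63.216)²/63.216 = 3.6625
  (57 − 62.568)²/62.568 = 0.4955
  (27 − 53.851)²/53.851 = 13.3884
  (74 − 53.851)²/53.851 = 7.5390
  (60 − 53.298)²/53.298 = 0.8427
  (84 − 77.933)²/77.933 = 0.4723
  (73 − 77.933)²/77.933 = 0.3122
  (76 − 77.134)²/77.134 = 0.0167
χ² = 6.8333 + 3.6625 + 0.4955 + 13.3884 + 7.5390 + 0.8427 + 0.4723 + 0.3122 + 0.0167 = 33.56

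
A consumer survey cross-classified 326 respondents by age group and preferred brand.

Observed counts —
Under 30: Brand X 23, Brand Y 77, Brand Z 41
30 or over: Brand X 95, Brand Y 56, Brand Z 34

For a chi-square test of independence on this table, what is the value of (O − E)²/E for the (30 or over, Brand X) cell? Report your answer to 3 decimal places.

11.739

Row total (30 or over) = 185; column total (Brand X) = 118; N = 326.
Expected count E = 185 × 118 / 326 = 66.9632.
Contribution = (O − E)²/E = (95 − 66.9632)² / 66.9632 = 11.739.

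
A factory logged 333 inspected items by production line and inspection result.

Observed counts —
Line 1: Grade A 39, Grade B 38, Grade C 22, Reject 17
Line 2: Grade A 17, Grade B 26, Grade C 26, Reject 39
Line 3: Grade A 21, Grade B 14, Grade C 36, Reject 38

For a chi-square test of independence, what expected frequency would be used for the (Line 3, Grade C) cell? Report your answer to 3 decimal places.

27.495

Row total (Line 3) = 109; column total (Grade C) = 84; grand total N = 333.
Expected count = (row total × column total) / N = 109 × 84 / 333 = 27.495.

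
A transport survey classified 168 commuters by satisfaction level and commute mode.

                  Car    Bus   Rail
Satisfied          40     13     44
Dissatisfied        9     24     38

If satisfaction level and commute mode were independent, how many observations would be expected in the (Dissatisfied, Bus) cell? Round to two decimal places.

15.64

Row total (Dissatisfied) = 71; column total (Bus) = 37; grand total N = 168.
Expected count = (row total × column total) / N = 71 × 37 / 168 = 15.64.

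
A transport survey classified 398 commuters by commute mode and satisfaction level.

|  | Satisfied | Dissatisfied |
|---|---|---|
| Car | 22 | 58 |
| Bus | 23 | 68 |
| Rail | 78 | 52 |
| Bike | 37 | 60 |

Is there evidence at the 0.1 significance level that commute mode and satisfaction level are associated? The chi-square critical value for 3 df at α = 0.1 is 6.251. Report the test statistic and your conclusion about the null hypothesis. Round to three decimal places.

35.171; reject H₀

Row totals: 80, 91, 130, 97. Column totals: 160, 238. Grand total N = 398.
Expected counts (row total × column total / N):
  Car, Satisfied: 80×160/398 = 32.1608
  Car, Dissatisfied: 80×238/398 = 47.8392
  Bus, Satisfied: 91×160/398 = 36.5829
  Bus, Dissatisfied: 91×238/398 = 54.4171
  Rail, Satisfied: 130×160/398 = 52.2613
  Rail, Dissatisfied: 130×238/398 = 77.7387
  Bike, Satisfied: 97×160/398 = 38.9950
  Bike, Dissatisfied: 97×238/398 = 58.0050
Contributions (O − E)²/E:
  (22 − 32.1608)²/32.1608 = 3.2102
  (58 − 47.8392)²/47.8392 = 2.1581
  (23 − 36.5829)²/36.5829 = 5.0432
  (68 − 54.4171)²/54.4171 = 3.3904
  (78 − 52.2613)²/52.2613 = 12.6763
  (52 − 77.7387)²/77.7387 = 8.5219
  (37 − 38.9950)²/38.9950 = 0.1021
  (60 − 58.0050)²/58.0050 = 0.0686
χ² = 3.2102 + 2.1581 + 5.0432 + 3.3904 + 12.6763 + 8.5219 + 0.1021 + 0.0686 = 35.171
df = (4−1)(2−1) = 3. Since 35.171 > 6.251, reject the null hypothesis of independence at α = 0.1.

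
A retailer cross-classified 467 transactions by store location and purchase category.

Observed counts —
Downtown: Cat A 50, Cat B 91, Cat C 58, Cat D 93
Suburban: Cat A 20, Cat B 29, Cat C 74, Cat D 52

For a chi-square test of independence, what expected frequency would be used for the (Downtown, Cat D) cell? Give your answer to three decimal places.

90.664

Row total (Downtown) = 292; column total (Cat D) = 145; grand total N = 467.
Expected count = (row total × column total) / N = 292 × 145 / 467 = 90.664.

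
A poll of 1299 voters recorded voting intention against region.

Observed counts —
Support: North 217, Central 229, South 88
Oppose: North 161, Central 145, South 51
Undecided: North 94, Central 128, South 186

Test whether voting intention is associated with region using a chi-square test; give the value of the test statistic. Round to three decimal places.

139.538

Row totals: 534, 357, 408. Column totals: 472, 502, 325. Grand total N = 1299.
Expected counts (row total × column total / N):
  Support, North: 534×472/1299 = 194.03233
  Support, Central: 534×502/1299 = 206.36490
  Support, South: 534×325/1299 = 133.60277
  Oppose, North: 357×472/1299 = 129.71824
  Oppose, Central: 357×502/1299 = 137.96305
  Oppose, South: 357×325/1299 = 89.31871
  Undecided, North: 408×472/1299 = 148.24942
  Undecided, Central: 408×502/1299 = 157.67206
  Undecided, South: 408×325/1299 = 102.07852
Contributions (O − E)²/E:
  (217 − 194.03233)²/194.03233 = 2.7187
  (229 − 206.36490)²/206.36490 = 2.4827
  (88 − 133.60277)²/133.60277 = 15.5656
  (161 − 129.71824)²/129.71824 = 7.5436
  (145 − 137.96305)²/137.96305 = 0.3589
  (51 − 89.31871)²/89.31871 = 16.4391
  (94 − 148.24942)²/148.24942 = 19.8517
  (128 − 157.67206)²/157.67206 = 5.5839
  (186 − 102.07852)²/102.07852 = 68.9941
χ² = 2.7187 + 2.4827 + 15.5656 + 7.5436 + 0.3589 + 16.4391 + 19.8517 + 5.5839 + 68.9941 = 139.538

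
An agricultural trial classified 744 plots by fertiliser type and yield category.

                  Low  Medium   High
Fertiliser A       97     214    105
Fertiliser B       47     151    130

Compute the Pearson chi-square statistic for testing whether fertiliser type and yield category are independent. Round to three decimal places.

Row totals: 416, 328. Column totals: 144, 365, 235. Grand total N = 744.
Expected counts (row total × column total / N):
  Fertiliser A, Low: 416×144/744 = 80.5161
  Fertiliser A, Medium: 416×365/744 = 204.0860
  Fertiliser A, High: 416×235/744 = 131.3978
  Fertiliser B, Low: 328×144/744 = 63.4839
  Fertiliser B, Medium: 328×365/744 = 160.9140
  Fertiliser B, High: 328×235/744 = 103.6022
Contributions (O − E)²/E:
  (97 − 80.5161)²/80.5161 = 3.3747
  (214 − 204.0860)²/204.0860 = 0.4816
  (105 − 131.3978)²/131.3978 = 5.3033
  (47 − 63.4839)²/63.4839 = 4.2801
  (151 − 160.9140)²/160.9140 = 0.6108
  (130 − 103.6022)²/103.6022 = 6.7261
χ² = 3.3747 + 0.4816 + 5.3033 + 4.2801 + 0.6108 + 6.7261 = 20.777

20.777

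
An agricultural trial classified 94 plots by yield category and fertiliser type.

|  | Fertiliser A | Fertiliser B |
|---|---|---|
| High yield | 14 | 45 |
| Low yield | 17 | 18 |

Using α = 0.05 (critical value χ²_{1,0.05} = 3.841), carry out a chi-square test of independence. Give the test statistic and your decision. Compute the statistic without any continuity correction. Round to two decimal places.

Row totals: 59, 35. Column totals: 31, 63. Grand total N = 94.
Expected counts (row total × column total / N):
  High yield, Fertiliser A: 59×31/94 = 19.457
  High yield, Fertiliser B: 59×63/94 = 39.543
  Low yield, Fertiliser A: 35×31/94 = 11.543
  Low yield, Fertiliser B: 35×63/94 = 23.457
Contributions (O − E)²/E:
  (14 − 19.457)²/19.457 = 1.5305
  (45 − 39.543)²/39.543 = 0.7531
  (17 − 11.543)²/11.543 = 2.5798
  (18 − 23.457)²/23.457 = 1.2695
χ² = 1.5305 + 0.7531 + 2.5798 + 1.2695 = 6.13
df = (2−1)(2−1) = 1. Since 6.13 > 3.841, reject the null hypothesis of independence at α = 0.05.

6.13; reject H₀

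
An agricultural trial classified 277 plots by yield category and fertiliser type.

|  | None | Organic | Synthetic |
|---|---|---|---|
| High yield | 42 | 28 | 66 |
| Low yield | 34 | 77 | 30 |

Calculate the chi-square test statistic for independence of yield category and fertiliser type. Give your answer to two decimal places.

Row totals: 136, 141. Column totals: 76, 105, 96. Grand total N = 277.
Expected counts (row total × column total / N):
  High yield, None: 136×76/277 = 37.314
  High yield, Organic: 136×105/277 = 51.552
  High yield, Synthetic: 136×96/277 = 47.134
  Low yield, None: 141×76/277 = 38.686
  Low yield, Organic: 141×105/277 = 53.448
  Low yield, Synthetic: 141×96/277 = 48.866
Contributions (O − E)²/E:
  (42 − 37.314)²/37.314 = 0.5885
  (28 − 51.552)²/51.552 = 10.7599
  (66 − 47.134)²/47.134 = 7.5514
  (34 − 38.686)²/38.686 = 0.5676
  (77 − 53.448)²/53.448 = 10.3782
  (30 − 48.866)²/48.866 = 7.2837
χ² = 0.5885 + 10.7599 + 7.5514 + 0.5676 + 10.3782 + 7.2837 = 37.13

37.13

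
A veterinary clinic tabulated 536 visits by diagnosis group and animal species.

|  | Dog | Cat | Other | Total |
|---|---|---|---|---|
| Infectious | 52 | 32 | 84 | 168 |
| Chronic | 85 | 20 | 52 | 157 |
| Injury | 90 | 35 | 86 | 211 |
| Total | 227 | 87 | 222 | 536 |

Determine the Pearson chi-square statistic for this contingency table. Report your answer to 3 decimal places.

17.947

Grand total N = 536.
Expected counts (row total × column total / N):
  Infectious, Dog: 168×227/536 = 71.1493
  Infectious, Cat: 168×87/536 = 27.2687
  Infectious, Other: 168×222/536 = 69.5821
  Chronic, Dog: 157×227/536 = 66.4907
  Chronic, Cat: 157×87/536 = 25.4832
  Chronic, Other: 157×222/536 = 65.0261
  Injury, Dog: 211×227/536 = 89.3601
  Injury, Cat: 211×87/536 = 34.2481
  Injury, Other: 211×222/536 = 87.3918
Contributions (O − E)²/E:
  (52 − 71.1493)²/71.1493 = 5.1539
  (32 − 27.2687)²/27.2687 = 0.8209
  (84 − 69.5821)²/69.5821 = 2.9875
  (85 − 66.4907)²/66.4907 = 5.1525
  (20 − 25.4832)²/25.4832 = 1.1798
  (52 − 65.0261)²/65.0261 = 2.6094
  (90 − 89.3601)²/89.3601 = 0.0046
  (35 − 34.2481)²/34.2481 = 0.0165
  (86 − 87.3918)²/87.3918 = 0.0222
χ² = 5.1539 + 0.8209 + 2.9875 + 5.1525 + 1.1798 + 2.6094 + 0.0046 + 0.0165 + 0.0222 = 17.947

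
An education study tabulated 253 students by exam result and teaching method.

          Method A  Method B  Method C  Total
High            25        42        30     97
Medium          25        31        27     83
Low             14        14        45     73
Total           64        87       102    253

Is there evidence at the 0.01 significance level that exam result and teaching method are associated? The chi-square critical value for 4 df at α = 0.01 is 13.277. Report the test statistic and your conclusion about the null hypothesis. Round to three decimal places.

Grand total N = 253.
Expected counts (row total × column total / N):
  High, Method A: 97×64/253 = 24.5375
  High, Method B: 97×87/253 = 33.3557
  High, Method C: 97×102/253 = 39.1067
  Medium, Method A: 83×64/253 = 20.9960
  Medium, Method B: 83×87/253 = 28.5415
  Medium, Method C: 83×102/253 = 33.4625
  Low, Method A: 73×64/253 = 18.4664
  Low, Method B: 73×87/253 = 25.1028
  Low, Method C: 73×102/253 = 29.4308
Contributions (O − E)²/E:
  (25 − 24.5375)²/24.5375 = 0.0087
  (42 − 33.3557)²/33.3557 = 2.2402
  (30 − 39.1067)²/39.1067 = 2.1207
  (25 − 20.9960)²/20.9960 = 0.7636
  (31 − 28.5415)²/28.5415 = 0.2118
  (27 − 33.4625)²/33.4625 = 1.2481
  (14 − 18.4664)²/18.4664 = 1.0803
  (14 − 25.1028)²/25.1028 = 4.9107
  (45 − 29.4308)²/29.4308 = 8.2363
χ² = 0.0087 + 2.2402 + 2.1207 + 0.7636 + 0.2118 + 1.2481 + 1.0803 + 4.9107 + 8.2363 = 20.820
df = (3−1)(3−1) = 4. Since 20.820 > 13.277, reject the null hypothesis of independence at α = 0.01.

20.820; reject H₀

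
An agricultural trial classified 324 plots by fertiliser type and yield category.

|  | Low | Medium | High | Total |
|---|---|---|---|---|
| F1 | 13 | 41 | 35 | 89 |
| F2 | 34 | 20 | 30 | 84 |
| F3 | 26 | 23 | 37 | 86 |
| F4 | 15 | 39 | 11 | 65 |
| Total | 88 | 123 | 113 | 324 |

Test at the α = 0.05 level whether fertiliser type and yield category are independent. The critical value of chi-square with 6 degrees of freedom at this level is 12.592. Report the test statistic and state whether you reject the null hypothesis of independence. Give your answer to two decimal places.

36.65; reject H₀

Grand total N = 324.
Expected counts (row total × column total / N):
  F1, Low: 89×88/324 = 24.173
  F1, Medium: 89×123/324 = 33.787
  F1, High: 89×113/324 = 31.040
  F2, Low: 84×88/324 = 22.815
  F2, Medium: 84×123/324 = 31.889
  F2, High: 84×113/324 = 29.296
  F3, Low: 86×88/324 = 23.358
  F3, Medium: 86×123/324 = 32.648
  F3, High: 86×113/324 = 29.994
  F4, Low: 65×88/324 = 17.654
  F4, Medium: 65×123/324 = 24.676
  F4, High: 65×113/324 = 22.670
Contributions (O − E)²/E:
  (13 − 24.173)²/24.173 = 5.1643
  (41 − 33.787)²/33.787 = 1.5399
  (35 − 31.040)²/31.040 = 0.5052
  (34 − 22.815)²/22.815 = 5.4834
  (20 − 31.889)²/31.889 = 4.4325
  (30 − 29.296)²/29.296 = 0.0169
  (26 − 23.358)²/23.358 = 0.2988
  (23 − 32.648)²/32.648 = 2.8511
  (37 − 29.994)²/29.994 = 1.6365
  (15 − 17.654)²/17.654 = 0.3990
  (39 − 24.676)²/24.676 = 8.3148
  (11 − 22.670)²/22.670 = 6.0075
χ² = 5.1643 + 1.5399 + 0.5052 + 5.4834 + 4.4325 + 0.0169 + 0.2988 + 2.8511 + 1.6365 + 0.3990 + 8.3148 + 6.0075 = 36.65
df = (4−1)(3−1) = 6. Since 36.65 > 12.592, reject the null hypothesis of independence at α = 0.05.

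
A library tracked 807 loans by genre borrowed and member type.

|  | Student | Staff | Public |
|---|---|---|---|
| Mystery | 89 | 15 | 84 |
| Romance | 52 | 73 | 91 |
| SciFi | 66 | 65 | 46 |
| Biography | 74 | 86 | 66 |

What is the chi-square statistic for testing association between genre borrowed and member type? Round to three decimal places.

Row totals: 188, 216, 177, 226. Column totals: 281, 239, 287. Grand total N = 807.
Expected counts (row total × column total / N):
  Mystery, Student: 188×281/807 = 65.4622
  Mystery, Staff: 188×239/807 = 55.6778
  Mystery, Public: 188×287/807 = 66.8600
  Romance, Student: 216×281/807 = 75.2119
  Romance, Staff: 216×239/807 = 63.9703
  Romance, Public: 216×287/807 = 76.8178
  SciFi, Student: 177×281/807 = 61.6320
  SciFi, Staff: 177×239/807 = 52.4201
  SciFi, Public: 177×287/807 = 62.9480
  Biography, Student: 226×281/807 = 78.6939
  Biography, Staff: 226×239/807 = 66.9318
  Biography, Public: 226×287/807 = 80.3742
Contributions (O − E)²/E:
  (89 − 65.4622)²/65.4622 = 8.4633
  (15 − 55.6778)²/55.6778 = 29.7189
  (84 − 66.8600)²/66.8600 = 4.3940
  (52 − 75.2119)²/75.2119 = 7.1637
  (73 − 63.9703)²/63.9703 = 1.2746
  (91 − 76.8178)²/76.8178 = 2.6183
  (66 − 61.6320)²/61.6320 = 0.3096
  (65 − 52.4201)²/52.4201 = 3.0190
  (46 − 62.9480)²/62.9480 = 4.5630
  (74 − 78.6939)²/78.6939 = 0.2800
  (86 − 66.9318)²/66.9318 = 5.4323
  (66 − 80.3742)²/80.3742 = 2.5707
χ² = 8.4633 + 29.7189 + 4.3940 + 7.1637 + 1.2746 + 2.6183 + 0.3096 + 3.0190 + 4.5630 + 0.2800 + 5.4323 + 2.5707 = 69.807

69.807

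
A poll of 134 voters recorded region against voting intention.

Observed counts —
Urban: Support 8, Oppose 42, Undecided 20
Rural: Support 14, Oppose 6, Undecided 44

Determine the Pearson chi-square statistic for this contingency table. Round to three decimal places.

37.443

Row totals: 70, 64. Column totals: 22, 48, 64. Grand total N = 134.
Expected counts (row total × column total / N):
  Urban, Support: 70×22/134 = 11.4925
  Urban, Oppose: 70×48/134 = 25.0746
  Urban, Undecided: 70×64/134 = 33.4328
  Rural, Support: 64×22/134 = 10.5075
  Rural, Oppose: 64×48/134 = 22.9254
  Rural, Undecided: 64×64/134 = 30.5672
Contributions (O − E)²/E:
  (8 − 11.4925)²/11.4925 = 1.0613
  (42 − 25.0746)²/25.0746 = 11.4247
  (20 − 33.4328)²/33.4328 = 5.3971
  (14 − 10.5075)²/10.5075 = 1.1608
  (6 − 22.9254)²/22.9254 = 12.4957
  (44 − 30.5672)²/30.5672 = 5.9031
χ² = 1.0613 + 11.4247 + 5.3971 + 1.1608 + 12.4957 + 5.9031 = 37.443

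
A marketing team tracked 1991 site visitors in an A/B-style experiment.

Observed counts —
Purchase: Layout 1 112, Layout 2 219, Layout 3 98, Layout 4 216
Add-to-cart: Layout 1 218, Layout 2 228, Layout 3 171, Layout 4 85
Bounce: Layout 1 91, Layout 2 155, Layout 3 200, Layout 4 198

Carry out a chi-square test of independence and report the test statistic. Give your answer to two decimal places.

172.45

Row totals: 645, 702, 644. Column totals: 421, 602, 469, 499. Grand total N = 1991.
Expected counts (row total × column total / N):
  Purchase, Layout 1: 645×421/1991 = 136.386
  Purchase, Layout 2: 645×602/1991 = 195.023
  Purchase, Layout 3: 645×469/1991 = 151.936
  Purchase, Layout 4: 645×499/1991 = 161.655
  Add-to-cart, Layout 1: 702×421/1991 = 148.439
  Add-to-cart, Layout 2: 702×602/1991 = 212.257
  Add-to-cart, Layout 3: 702×469/1991 = 165.363
  Add-to-cart, Layout 4: 702×499/1991 = 175.941
  Bounce, Layout 1: 644×421/1991 = 136.175
  Bounce, Layout 2: 644×602/1991 = 194.720
  Bounce, Layout 3: 644×469/1991 = 151.701
  Bounce, Layout 4: 644×499/1991 = 161.404
Contributions (O − E)²/E:
  (112 − 136.386)²/136.386 = 4.3602
  (219 − 195.023)²/195.023 = 2.9478
  (98 − 151.936)²/151.936 = 19.1468
  (216 − 161.655)²/161.655 = 18.2696
  (218 − 148.439)²/148.439 = 32.5974
  (228 − 212.257)²/212.257 = 1.1677
  (171 − 165.363)²/165.363 = 0.1922
  (85 − 175.941)²/175.941 = 47.0059
  (91 − 136.175)²/136.175 = 14.9865
  (155 − 194.720)²/194.720 = 8.1023
  (200 − 151.701)²/151.701 = 15.3776
  (198 − 161.404)²/161.404 = 8.2976
χ² = 4.3602 + 2.9478 + 19.1468 + 18.2696 + 32.5974 + 1.1677 + 0.1922 + 47.0059 + 14.9865 + 8.1023 + 15.3776 + 8.2976 = 172.45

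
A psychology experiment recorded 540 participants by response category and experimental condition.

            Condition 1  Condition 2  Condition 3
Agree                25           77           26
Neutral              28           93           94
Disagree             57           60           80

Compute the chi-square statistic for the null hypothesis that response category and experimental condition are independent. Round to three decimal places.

41.877

Row totals: 128, 215, 197. Column totals: 110, 230, 200. Grand total N = 540.
Expected counts (row total × column total / N):
  Agree, Condition 1: 128×110/540 = 26.0741
  Agree, Condition 2: 128×230/540 = 54.5185
  Agree, Condition 3: 128×200/540 = 47.4074
  Neutral, Condition 1: 215×110/540 = 43.7963
  Neutral, Condition 2: 215×230/540 = 91.5741
  Neutral, Condition 3: 215×200/540 = 79.6296
  Disagree, Condition 1: 197×110/540 = 40.1296
  Disagree, Condition 2: 197×230/540 = 83.9074
  Disagree, Condition 3: 197×200/540 = 72.9630
Contributions (O − E)²/E:
  (25 − 26.0741)²/26.0741 = 0.0442
  (77 − 54.5185)²/54.5185 = 9.2706
  (26 − 47.4074)²/47.4074 = 9.6668
  (28 − 43.7963)²/43.7963 = 5.6974
  (93 − 91.5741)²/91.5741 = 0.0222
  (94 − 79.6296)²/79.6296 = 2.5934
  (57 − 40.1296)²/40.1296 = 7.0923
  (60 − 83.9074)²/83.9074 = 6.8118
  (80 − 72.9630)²/72.9630 = 0.6787
χ² = 0.0442 + 9.2706 + 9.6668 + 5.6974 + 0.0222 + 2.5934 + 7.0923 + 6.8118 + 0.6787 = 41.877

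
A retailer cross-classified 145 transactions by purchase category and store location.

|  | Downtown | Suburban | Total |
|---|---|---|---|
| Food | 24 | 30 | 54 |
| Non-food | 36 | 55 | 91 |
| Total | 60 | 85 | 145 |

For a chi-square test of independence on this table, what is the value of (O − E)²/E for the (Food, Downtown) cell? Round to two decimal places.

Row total (Food) = 54; column total (Downtown) = 60; N = 145.
Expected count E = 54 × 60 / 145 = 22.345.
Contribution = (O − E)²/E = (24 − 22.345)² / 22.345 = 0.12.

0.12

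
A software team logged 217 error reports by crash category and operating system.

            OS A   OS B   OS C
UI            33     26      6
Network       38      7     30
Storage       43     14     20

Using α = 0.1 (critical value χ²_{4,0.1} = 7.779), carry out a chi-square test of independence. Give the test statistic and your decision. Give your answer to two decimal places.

28.81; reject H₀

Row totals: 65, 75, 77. Column totals: 114, 47, 56. Grand total N = 217.
Expected counts (row total × column total / N):
  UI, OS A: 65×114/217 = 34.147
  UI, OS B: 65×47/217 = 14.078
  UI, OS C: 65×56/217 = 16.774
  Network, OS A: 75×114/217 = 39.401
  Network, OS B: 75×47/217 = 16.244
  Network, OS C: 75×56/217 = 19.355
  Storage, OS A: 77×114/217 = 40.452
  Storage, OS B: 77×47/217 = 16.677
  Storage, OS C: 77×56/217 = 19.871
Contributions (O − E)²/E:
  (33 − 34.147)²/34.147 = 0.0385
  (26 − 14.078)²/14.078 = 10.0962
  (6 − 16.774)²/16.774 = 6.9202
  (38 − 39.401)²/39.401 = 0.0498
  (7 − 16.244)²/16.244 = 5.2605
  (30 − 19.355)²/19.355 = 5.8546
  (43 − 40.452)²/40.452 = 0.1605
  (14 − 16.677)²/16.677 = 0.4297
  (20 − 19.871)²/19.871 = 0.0008
χ² = 0.0385 + 10.0962 + 6.9202 + 0.0498 + 5.2605 + 5.8546 + 0.1605 + 0.4297 + 0.0008 = 28.81
df = (3−1)(3−1) = 4. Since 28.81 > 7.779, reject the null hypothesis of independence at α = 0.1.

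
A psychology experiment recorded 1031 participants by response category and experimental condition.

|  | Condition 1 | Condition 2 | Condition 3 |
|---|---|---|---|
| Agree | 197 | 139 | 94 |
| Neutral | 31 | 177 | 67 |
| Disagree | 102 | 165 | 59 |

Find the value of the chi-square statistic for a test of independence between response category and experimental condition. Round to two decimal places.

103.94

Row totals: 430, 275, 326. Column totals: 330, 481, 220. Grand total N = 1031.
Expected counts (row total × column total / N):
  Agree, Condition 1: 430×330/1031 = 137.633
  Agree, Condition 2: 430×481/1031 = 200.611
  Agree, Condition 3: 430×220/1031 = 91.756
  Neutral, Condition 1: 275×330/1031 = 88.021
  Neutral, Condition 2: 275×481/1031 = 128.298
  Neutral, Condition 3: 275×220/1031 = 58.681
  Disagree, Condition 1: 326×330/1031 = 104.345
  Disagree, Condition 2: 326×481/1031 = 152.091
  Disagree, Condition 3: 326×220/1031 = 69.564
Contributions (O − E)²/E:
  (197 − 137.633)²/137.633 = 25.6075
  (139 − 200.611)²/200.611 = 18.9218
  (94 − 91.756)²/91.756 = 0.0549
  (31 − 88.021)²/88.021 = 36.9388
  (177 − 128.298)²/128.298 = 18.4873
  (67 − 58.681)²/58.681 = 1.1794
  (102 − 104.345)²/104.345 = 0.0527
  (165 − 152.091)²/152.091 = 1.0957
  (59 − 69.564)²/69.564 = 1.6043
χ² = 25.6075 + 18.9218 + 0.0549 + 36.9388 + 18.4873 + 1.1794 + 0.0527 + 1.0957 + 1.6043 = 103.94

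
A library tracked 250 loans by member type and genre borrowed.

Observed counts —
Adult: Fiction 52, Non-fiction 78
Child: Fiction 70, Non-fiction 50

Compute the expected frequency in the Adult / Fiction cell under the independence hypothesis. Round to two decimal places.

Row total (Adult) = 130; column total (Fiction) = 122; grand total N = 250.
Expected count = (row total × column total) / N = 130 × 122 / 250 = 63.44.

63.44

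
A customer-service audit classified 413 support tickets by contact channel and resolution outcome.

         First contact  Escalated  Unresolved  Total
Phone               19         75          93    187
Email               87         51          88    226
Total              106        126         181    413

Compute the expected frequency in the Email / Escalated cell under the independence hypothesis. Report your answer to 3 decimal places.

Row total (Email) = 226; column total (Escalated) = 126; grand total N = 413.
Expected count = (row total × column total) / N = 226 × 126 / 413 = 68.949.

68.949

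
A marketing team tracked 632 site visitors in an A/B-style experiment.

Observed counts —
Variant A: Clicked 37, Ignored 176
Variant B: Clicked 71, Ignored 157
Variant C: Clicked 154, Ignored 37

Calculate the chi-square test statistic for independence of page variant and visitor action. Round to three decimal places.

Row totals: 213, 228, 191. Column totals: 262, 370. Grand total N = 632.
Expected counts (row total × column total / N):
  Variant A, Clicked: 213×262/632 = 88.3006
  Variant A, Ignored: 213×370/632 = 124.6994
  Variant B, Clicked: 228×262/632 = 94.5190
  Variant B, Ignored: 228×370/632 = 133.4810
  Variant C, Clicked: 191×262/632 = 79.1804
  Variant C, Ignored: 191×370/632 = 111.8196
Contributions (O − E)²/E:
  (37 − 88.3006)²/88.3006 = 29.8045
  (176 − 124.6994)²/124.6994 = 21.1048
  (71 − 94.5190)²/94.5190 = 5.8522
  (157 − 133.4810)²/133.4810 = 4.1440
  (154 − 79.1804)²/79.1804 = 70.6990
  (37 − 111.8196)²/111.8196 = 50.0625
χ² = 29.8045 + 21.1048 + 5.8522 + 4.1440 + 70.6990 + 50.0625 = 181.667

181.667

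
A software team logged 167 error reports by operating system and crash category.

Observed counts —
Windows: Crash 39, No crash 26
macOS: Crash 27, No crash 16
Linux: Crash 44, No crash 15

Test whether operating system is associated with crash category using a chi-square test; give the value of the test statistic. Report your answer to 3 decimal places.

Row totals: 65, 43, 59. Column totals: 110, 57. Grand total N = 167.
Expected counts (row total × column total / N):
  Windows, Crash: 65×110/167 = 42.8144
  Windows, No crash: 65×57/167 = 22.1856
  macOS, Crash: 43×110/167 = 28.3234
  macOS, No crash: 43×57/167 = 14.6766
  Linux, Crash: 59×110/167 = 38.8623
  Linux, No crash: 59×57/167 = 20.1377
Contributions (O − E)²/E:
  (39 − 42.8144)²/42.8144 = 0.3398
  (26 − 22.1856)²/22.1856 = 0.6558
  (27 − 28.3234)²/28.3234 = 0.0618
  (16 − 14.6766)²/14.6766 = 0.1193
  (44 − 38.8623)²/38.8623 = 0.6792
  (15 − 20.1377)²/20.1377 = 1.3108
χ² = 0.3398 + 0.6558 + 0.0618 + 0.1193 + 0.6792 + 1.3108 = 3.167

3.167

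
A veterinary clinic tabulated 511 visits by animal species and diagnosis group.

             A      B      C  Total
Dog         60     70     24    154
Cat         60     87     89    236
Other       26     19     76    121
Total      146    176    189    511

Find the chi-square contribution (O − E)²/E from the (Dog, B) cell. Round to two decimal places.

5.42

Row total (Dog) = 154; column total (B) = 176; N = 511.
Expected count E = 154 × 176 / 511 = 53.0411.
Contribution = (O − E)²/E = (70 − 53.0411)² / 53.0411 = 5.42.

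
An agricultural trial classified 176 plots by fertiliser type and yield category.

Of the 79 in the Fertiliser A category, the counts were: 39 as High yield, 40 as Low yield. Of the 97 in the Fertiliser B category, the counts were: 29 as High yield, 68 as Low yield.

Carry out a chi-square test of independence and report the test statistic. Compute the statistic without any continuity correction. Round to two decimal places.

Row totals: 79, 97. Column totals: 68, 108. Grand total N = 176.
Expected counts (row total × column total / N):
  Fertiliser A, High yield: 79×68/176 = 30.523
  Fertiliser A, Low yield: 79×108/176 = 48.477
  Fertiliser B, High yield: 97×68/176 = 37.477
  Fertiliser B, Low yield: 97×108/176 = 59.523
Contributions (O − E)²/E:
  (39 − 30.523)²/30.523 = 2.3543
  (40 − 48.477)²/48.477 = 1.4823
  (29 − 37.477)²/37.477 = 1.9174
  (68 − 59.523)²/59.523 = 1.2073
χ² = 2.3543 + 1.4823 + 1.9174 + 1.2073 = 6.96

6.96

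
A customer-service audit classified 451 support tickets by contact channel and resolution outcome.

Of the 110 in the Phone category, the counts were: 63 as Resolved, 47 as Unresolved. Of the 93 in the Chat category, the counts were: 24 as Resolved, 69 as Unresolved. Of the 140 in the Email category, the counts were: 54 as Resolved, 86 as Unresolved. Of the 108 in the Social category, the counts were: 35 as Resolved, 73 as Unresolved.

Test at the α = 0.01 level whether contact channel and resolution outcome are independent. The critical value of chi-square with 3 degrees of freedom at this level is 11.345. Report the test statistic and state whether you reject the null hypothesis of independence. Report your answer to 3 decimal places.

Row totals: 110, 93, 140, 108. Column totals: 176, 275. Grand total N = 451.
Expected counts (row total × column total / N):
  Phone, Resolved: 110×176/451 = 42.92683
  Phone, Unresolved: 110×275/451 = 67.07317
  Chat, Resolved: 93×176/451 = 36.29268
  Chat, Unresolved: 93×275/451 = 56.70732
  Email, Resolved: 140×176/451 = 54.63415
  Email, Unresolved: 140×275/451 = 85.36585
  Social, Resolved: 108×176/451 = 42.14634
  Social, Unresolved: 108×275/451 = 65.85366
Contributions (O − E)²/E:
  (63 − 42.92683)²/42.92683 = 9.3865
  (47 − 67.07317)²/67.07317 = 6.0074
  (24 − 36.29268)²/36.29268 = 4.1636
  (69 − 56.70732)²/56.70732 = 2.6647
  (54 − 54.63415)²/54.63415 = 0.0074
  (86 − 85.36585)²/85.36585 = 0.0047
  (35 − 42.14634)²/42.14634 = 1.2117
  (73 − 65.85366)²/65.85366 = 0.7755
χ² = 9.3865 + 6.0074 + 4.1636 + 2.6647 + 0.0074 + 0.0047 + 1.2117 + 0.7755 = 24.222
df = (4−1)(2−1) = 3. Since 24.222 > 11.345, reject the null hypothesis of independence at α = 0.01.

24.222; reject H₀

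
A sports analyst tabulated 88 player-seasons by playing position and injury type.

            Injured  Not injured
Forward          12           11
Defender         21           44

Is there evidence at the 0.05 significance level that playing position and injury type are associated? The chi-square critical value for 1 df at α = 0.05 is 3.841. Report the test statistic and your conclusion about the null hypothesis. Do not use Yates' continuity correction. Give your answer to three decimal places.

2.861; fail to reject H₀

Row totals: 23, 65. Column totals: 33, 55. Grand total N = 88.
Expected counts (row total × column total / N):
  Forward, Injured: 23×33/88 = 8.6250
  Forward, Not injured: 23×55/88 = 14.3750
  Defender, Injured: 65×33/88 = 24.3750
  Defender, Not injured: 65×55/88 = 40.6250
Contributions (O − E)²/E:
  (12 − 8.6250)²/8.6250 = 1.3207
  (11 − 14.3750)²/14.3750 = 0.7924
  (21 − 24.3750)²/24.3750 = 0.4673
  (44 − 40.6250)²/40.6250 = 0.2804
χ² = 1.3207 + 0.7924 + 0.4673 + 0.2804 = 2.861
df = (2−1)(2−1) = 1. Since 2.861 < 3.841, fail to reject the null hypothesis of independence at α = 0.05.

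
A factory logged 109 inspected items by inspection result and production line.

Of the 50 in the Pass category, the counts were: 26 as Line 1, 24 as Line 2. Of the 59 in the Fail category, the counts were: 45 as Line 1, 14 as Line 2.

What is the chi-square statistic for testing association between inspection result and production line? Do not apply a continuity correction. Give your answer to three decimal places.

7.021

Row totals: 50, 59. Column totals: 71, 38. Grand total N = 109.
Expected counts (row total × column total / N):
  Pass, Line 1: 50×71/109 = 32.5688
  Pass, Line 2: 50×38/109 = 17.4312
  Fail, Line 1: 59×71/109 = 38.4312
  Fail, Line 2: 59×38/109 = 20.5688
Contributions (O − E)²/E:
  (26 − 32.5688)²/32.5688 = 1.3249
  (24 − 17.4312)²/17.4312 = 2.4754
  (45 − 38.4312)²/38.4312 = 1.1228
  (14 − 20.5688)²/20.5688 = 2.0978
χ² = 1.3249 + 2.4754 + 1.1228 + 2.0978 = 7.021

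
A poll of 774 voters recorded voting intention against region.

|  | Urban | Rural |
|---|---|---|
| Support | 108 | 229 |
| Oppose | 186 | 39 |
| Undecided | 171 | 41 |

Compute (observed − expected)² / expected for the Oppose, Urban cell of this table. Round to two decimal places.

Row total (Oppose) = 225; column total (Urban) = 465; N = 774.
Expected count E = 225 × 465 / 774 = 135.174.
Contribution = (O − E)²/E = (186 − 135.174)² / 135.174 = 19.11.

19.11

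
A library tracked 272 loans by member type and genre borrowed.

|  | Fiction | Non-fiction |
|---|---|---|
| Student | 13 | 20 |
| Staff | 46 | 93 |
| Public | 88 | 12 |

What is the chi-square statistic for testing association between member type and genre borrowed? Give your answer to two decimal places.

73.84

Row totals: 33, 139, 100. Column totals: 147, 125. Grand total N = 272.
Expected counts (row total × column total / N):
  Student, Fiction: 33×147/272 = 17.835
  Student, Non-fiction: 33×125/272 = 15.165
  Staff, Fiction: 139×147/272 = 75.121
  Staff, Non-fiction: 139×125/272 = 63.879
  Public, Fiction: 100×147/272 = 54.044
  Public, Non-fiction: 100×125/272 = 45.956
Contributions (O − E)²/E:
  (13 − 17.835)²/17.835 = 1.3107
  (20 − 15.165)²/15.165 = 1.5415
  (46 − 75.121)²/75.121 = 11.2889
  (93 − 63.879)²/63.879 = 13.2756
  (88 − 54.044)²/54.044 = 21.3347
  (12 − 45.956)²/45.956 = 25.0894
χ² = 1.3107 + 1.5415 + 11.2889 + 13.2756 + 21.3347 + 25.0894 = 73.84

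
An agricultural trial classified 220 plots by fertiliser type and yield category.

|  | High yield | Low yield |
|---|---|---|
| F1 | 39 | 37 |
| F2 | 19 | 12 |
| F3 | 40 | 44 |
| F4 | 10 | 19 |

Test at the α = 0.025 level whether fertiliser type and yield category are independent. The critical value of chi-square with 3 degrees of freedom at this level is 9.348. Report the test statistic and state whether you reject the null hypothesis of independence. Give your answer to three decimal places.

4.546; fail to reject H₀

Row totals: 76, 31, 84, 29. Column totals: 108, 112. Grand total N = 220.
Expected counts (row total × column total / N):
  F1, High yield: 76×108/220 = 37.3091
  F1, Low yield: 76×112/220 = 38.6909
  F2, High yield: 31×108/220 = 15.2182
  F2, Low yield: 31×112/220 = 15.7818
  F3, High yield: 84×108/220 = 41.2364
  F3, Low yield: 84×112/220 = 42.7636
  F4, High yield: 29×108/220 = 14.2364
  F4, Low yield: 29×112/220 = 14.7636
Contributions (O − E)²/E:
  (39 − 37.3091)²/37.3091 = 0.0766
  (37 − 38.6909)²/38.6909 = 0.0739
  (19 − 15.2182)²/15.2182 = 0.9398
  (12 − 15.7818)²/15.7818 = 0.9062
  (40 − 41.2364)²/41.2364 = 0.0371
  (44 − 42.7636)²/42.7636 = 0.0357
  (10 − 14.2364)²/14.2364 = 1.2606
  (19 − 14.7636)²/14.7636 = 1.2156
χ² = 0.0766 + 0.0739 + 0.9398 + 0.9062 + 0.0371 + 0.0357 + 1.2606 + 1.2156 = 4.546
df = (4−1)(2−1) = 3. Since 4.546 < 9.348, fail to reject the null hypothesis of independence at α = 0.025.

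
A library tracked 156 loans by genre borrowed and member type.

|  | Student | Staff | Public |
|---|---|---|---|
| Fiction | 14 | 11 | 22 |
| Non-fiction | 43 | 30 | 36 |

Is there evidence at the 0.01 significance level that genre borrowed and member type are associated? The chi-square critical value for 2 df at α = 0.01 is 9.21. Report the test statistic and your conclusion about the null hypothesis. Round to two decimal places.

2.73; fail to reject H₀

Row totals: 47, 109. Column totals: 57, 41, 58. Grand total N = 156.
Expected counts (row total × column total / N):
  Fiction, Student: 47×57/156 = 17.173
  Fiction, Staff: 47×41/156 = 12.353
  Fiction, Public: 47×58/156 = 17.474
  Non-fiction, Student: 109×57/156 = 39.827
  Non-fiction, Staff: 109×41/156 = 28.647
  Non-fiction, Public: 109×58/156 = 40.526
Contributions (O − E)²/E:
  (14 − 17.173)²/17.173 = 0.5863
  (11 − 12.353)²/12.353 = 0.1482
  (22 − 17.474)²/17.474 = 1.1723
  (43 − 39.827)²/39.827 = 0.2528
  (30 − 28.647)²/28.647 = 0.0639
  (36 − 40.526)²/40.526 = 0.5055
χ² = 0.5863 + 0.1482 + 1.1723 + 0.2528 + 0.0639 + 0.5055 = 2.73
df = (2−1)(3−1) = 2. Since 2.73 < 9.21, fail to reject the null hypothesis of independence at α = 0.01.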